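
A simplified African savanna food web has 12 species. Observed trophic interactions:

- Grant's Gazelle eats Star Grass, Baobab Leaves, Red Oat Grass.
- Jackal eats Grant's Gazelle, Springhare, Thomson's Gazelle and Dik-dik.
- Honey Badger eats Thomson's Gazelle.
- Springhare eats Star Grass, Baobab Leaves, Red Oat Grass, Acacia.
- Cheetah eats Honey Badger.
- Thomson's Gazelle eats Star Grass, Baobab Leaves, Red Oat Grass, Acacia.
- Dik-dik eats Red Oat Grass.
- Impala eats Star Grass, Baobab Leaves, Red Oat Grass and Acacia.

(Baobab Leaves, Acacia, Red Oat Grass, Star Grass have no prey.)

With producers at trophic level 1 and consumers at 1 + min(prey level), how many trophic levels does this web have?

4

Producers (level 1): Baobab Leaves, Acacia, Red Oat Grass, Star Grass.
Following each consumer down to its lowest-level prey: Baobab Leaves → Thomson's Gazelle → Honey Badger → Cheetah (levels 1 through 4).
All prey of Cheetah (Honey Badger 3) are at level 3 or above, so Cheetah is at level 1 + 3 = 4.
Every consumer has at least one prey at level 3 or below, so none exceeds level 4.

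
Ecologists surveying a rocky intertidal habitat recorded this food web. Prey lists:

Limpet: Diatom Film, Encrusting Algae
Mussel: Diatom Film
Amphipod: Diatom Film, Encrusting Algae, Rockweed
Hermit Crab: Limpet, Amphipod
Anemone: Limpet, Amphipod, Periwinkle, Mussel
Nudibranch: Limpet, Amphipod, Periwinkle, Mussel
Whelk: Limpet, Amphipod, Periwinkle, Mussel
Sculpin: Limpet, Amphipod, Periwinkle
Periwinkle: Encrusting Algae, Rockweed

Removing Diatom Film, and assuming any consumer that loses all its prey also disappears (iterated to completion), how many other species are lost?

1

Remove Diatom Film.
Round 1: Mussel (all prey gone) → extinct.
No further losses. Total secondary extinctions: 1.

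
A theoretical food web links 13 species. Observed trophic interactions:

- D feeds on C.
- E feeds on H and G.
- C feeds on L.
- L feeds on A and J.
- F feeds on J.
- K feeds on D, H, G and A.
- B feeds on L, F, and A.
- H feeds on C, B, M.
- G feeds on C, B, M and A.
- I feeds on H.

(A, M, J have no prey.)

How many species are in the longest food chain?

5 species

One longest chain: A → L → C → H → I.
It has 5 species and 4 links.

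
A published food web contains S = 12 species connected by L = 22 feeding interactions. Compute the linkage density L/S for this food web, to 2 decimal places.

There are L = 22 links among S = 12 species.
L/S = 22/12 = 1.8333 ≈ 1.83.

L/S = 1.83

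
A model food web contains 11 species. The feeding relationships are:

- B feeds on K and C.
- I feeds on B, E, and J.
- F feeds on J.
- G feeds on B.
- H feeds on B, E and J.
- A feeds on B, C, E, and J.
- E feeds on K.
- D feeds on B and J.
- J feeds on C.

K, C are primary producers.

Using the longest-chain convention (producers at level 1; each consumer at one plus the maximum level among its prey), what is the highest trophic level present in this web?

Producers (level 1): K, C.
C → J → H gives H level 3.
No species has a prey at level 3, so no species reaches level 4.

3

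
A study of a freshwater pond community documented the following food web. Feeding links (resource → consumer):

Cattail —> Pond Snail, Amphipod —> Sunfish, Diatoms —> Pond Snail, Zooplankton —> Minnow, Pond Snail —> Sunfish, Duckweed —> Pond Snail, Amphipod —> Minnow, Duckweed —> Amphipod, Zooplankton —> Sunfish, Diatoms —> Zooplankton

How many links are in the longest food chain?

One longest chain: Diatoms → Pond Snail → Sunfish.
It has 3 species and 2 links.

2 links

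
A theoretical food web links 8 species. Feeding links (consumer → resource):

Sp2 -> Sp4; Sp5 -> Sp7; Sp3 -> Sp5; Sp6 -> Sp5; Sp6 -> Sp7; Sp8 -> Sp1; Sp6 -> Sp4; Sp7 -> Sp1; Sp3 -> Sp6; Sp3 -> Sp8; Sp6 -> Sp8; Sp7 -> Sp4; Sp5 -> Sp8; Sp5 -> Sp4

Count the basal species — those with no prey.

Basal species (no prey listed): Sp4, Sp1.
Count: 2.

2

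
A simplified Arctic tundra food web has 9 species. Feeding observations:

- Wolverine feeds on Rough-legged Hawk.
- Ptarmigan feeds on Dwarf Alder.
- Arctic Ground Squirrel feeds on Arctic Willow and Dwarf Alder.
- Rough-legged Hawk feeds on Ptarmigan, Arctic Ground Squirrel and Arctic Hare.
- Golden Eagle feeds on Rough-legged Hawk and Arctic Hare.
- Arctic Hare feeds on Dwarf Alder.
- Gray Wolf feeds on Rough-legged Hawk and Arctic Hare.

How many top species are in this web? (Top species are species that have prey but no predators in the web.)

3

Top species (has prey, but nothing eats it): Golden Eagle, Wolverine, Gray Wolf.
Count: 3.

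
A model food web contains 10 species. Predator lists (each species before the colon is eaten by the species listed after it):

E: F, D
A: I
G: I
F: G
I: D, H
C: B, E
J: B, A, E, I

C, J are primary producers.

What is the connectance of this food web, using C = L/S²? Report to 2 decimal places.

C = 0.13

The web has S = 10 species and L = 13 feeding links.
C = L / S² = 13 / 100 = 0.1300 ≈ 0.13.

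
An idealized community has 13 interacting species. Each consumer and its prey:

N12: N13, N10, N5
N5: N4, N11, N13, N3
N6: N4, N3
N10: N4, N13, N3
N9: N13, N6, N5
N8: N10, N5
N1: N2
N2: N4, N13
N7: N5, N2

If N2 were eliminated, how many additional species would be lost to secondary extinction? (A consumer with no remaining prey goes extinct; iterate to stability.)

1

Remove N2.
Round 1: N1 (all prey gone) → extinct.
No further losses. Total secondary extinctions: 1.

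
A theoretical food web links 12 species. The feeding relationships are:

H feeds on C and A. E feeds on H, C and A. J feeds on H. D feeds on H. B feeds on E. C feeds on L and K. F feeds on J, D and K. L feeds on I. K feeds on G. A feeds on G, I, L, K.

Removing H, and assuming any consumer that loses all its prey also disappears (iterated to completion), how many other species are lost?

2

Remove H.
Round 1: D (all prey gone), J (all prey gone) → extinct.
No further losses. Total secondary extinctions: 2.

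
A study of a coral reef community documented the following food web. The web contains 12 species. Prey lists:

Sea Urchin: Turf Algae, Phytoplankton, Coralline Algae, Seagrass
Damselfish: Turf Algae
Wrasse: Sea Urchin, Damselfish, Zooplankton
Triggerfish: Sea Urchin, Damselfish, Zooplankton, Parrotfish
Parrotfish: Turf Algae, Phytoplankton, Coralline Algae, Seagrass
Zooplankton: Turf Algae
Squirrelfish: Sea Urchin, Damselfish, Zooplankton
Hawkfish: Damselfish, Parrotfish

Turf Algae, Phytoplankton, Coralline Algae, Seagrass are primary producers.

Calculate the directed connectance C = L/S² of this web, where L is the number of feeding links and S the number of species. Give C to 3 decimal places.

C = 0.153

The web has S = 12 species and L = 22 feeding links.
C = L / S² = 22 / 144 = 0.1528 ≈ 0.153.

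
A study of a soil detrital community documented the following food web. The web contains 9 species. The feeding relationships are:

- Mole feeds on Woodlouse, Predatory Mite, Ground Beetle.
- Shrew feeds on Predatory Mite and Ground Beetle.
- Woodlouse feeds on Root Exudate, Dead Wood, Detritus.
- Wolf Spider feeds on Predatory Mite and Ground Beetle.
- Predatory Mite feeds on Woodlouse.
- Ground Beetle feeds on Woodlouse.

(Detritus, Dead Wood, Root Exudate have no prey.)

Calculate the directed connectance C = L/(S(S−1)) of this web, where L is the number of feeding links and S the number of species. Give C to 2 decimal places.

C = 0.17

The web has S = 9 species and L = 12 feeding links.
C = L / (S(S−1)) = 12 / 72 = 0.1667 ≈ 0.17.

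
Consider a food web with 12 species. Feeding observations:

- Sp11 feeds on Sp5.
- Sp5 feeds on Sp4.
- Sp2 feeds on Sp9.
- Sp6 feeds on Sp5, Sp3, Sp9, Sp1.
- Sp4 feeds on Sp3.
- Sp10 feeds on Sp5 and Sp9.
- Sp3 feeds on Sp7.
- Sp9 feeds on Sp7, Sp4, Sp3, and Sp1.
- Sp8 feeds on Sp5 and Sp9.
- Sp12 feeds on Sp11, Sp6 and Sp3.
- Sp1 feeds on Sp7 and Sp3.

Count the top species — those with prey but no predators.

Top species (has prey, but nothing eats it): Sp10, Sp2, Sp8, Sp12.
Count: 4.

4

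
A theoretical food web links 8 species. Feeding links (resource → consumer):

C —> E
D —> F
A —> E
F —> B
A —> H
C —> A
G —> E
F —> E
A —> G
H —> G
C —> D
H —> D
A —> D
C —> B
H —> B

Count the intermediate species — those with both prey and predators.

5

Intermediate species (has both prey and predators): A, H, D, G, F.
Count: 5.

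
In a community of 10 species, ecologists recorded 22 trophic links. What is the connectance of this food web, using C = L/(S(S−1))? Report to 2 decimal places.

C = 0.24

The web has S = 10 species and L = 22 feeding links.
C = L / (S(S−1)) = 22 / 90 = 0.2444 ≈ 0.24.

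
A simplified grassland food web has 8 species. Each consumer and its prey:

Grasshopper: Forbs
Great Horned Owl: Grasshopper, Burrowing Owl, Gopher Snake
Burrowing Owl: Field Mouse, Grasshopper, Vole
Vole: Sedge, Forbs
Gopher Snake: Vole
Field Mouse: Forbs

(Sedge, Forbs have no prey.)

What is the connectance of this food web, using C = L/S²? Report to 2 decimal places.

C = 0.17

The web has S = 8 species and L = 11 feeding links.
C = L / S² = 11 / 64 = 0.1719 ≈ 0.17.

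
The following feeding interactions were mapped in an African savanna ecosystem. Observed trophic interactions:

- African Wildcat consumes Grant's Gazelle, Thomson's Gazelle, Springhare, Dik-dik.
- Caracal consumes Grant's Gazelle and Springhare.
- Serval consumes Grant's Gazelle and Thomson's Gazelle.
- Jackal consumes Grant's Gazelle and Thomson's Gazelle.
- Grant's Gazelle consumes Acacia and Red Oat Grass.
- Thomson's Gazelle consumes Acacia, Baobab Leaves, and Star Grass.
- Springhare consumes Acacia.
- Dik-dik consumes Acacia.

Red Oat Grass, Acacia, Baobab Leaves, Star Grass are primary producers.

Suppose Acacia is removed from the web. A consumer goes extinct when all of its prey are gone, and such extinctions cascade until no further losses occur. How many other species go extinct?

2

Remove Acacia.
Round 1: Springhare (all prey gone), Dik-dik (all prey gone) → extinct.
No further losses. Total secondary extinctions: 2.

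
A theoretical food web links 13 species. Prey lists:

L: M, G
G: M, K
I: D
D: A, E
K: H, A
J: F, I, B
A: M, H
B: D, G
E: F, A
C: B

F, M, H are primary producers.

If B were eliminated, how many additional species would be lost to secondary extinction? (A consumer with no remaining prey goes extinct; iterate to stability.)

1

Remove B.
Round 1: C (all prey gone) → extinct.
No further losses. Total secondary extinctions: 1.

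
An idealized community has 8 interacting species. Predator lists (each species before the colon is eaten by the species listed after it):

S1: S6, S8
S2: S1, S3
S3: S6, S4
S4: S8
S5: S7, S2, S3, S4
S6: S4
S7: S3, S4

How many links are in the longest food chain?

5 links

One longest chain: S5 → S2 → S1 → S6 → S4 → S8.
It has 6 species and 5 links.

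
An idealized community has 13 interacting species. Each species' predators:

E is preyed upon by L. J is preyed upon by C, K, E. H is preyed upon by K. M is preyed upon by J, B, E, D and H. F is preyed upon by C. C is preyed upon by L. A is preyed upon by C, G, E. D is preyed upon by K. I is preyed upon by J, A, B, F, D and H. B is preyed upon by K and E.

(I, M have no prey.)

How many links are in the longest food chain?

One longest chain: I → A → C → L.
It has 4 species and 3 links.

3 links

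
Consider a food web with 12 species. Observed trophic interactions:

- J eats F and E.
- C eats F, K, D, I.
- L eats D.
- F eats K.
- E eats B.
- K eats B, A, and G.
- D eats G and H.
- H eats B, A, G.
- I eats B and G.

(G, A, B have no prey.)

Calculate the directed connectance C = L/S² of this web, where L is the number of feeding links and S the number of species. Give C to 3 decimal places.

C = 0.132

The web has S = 12 species and L = 19 feeding links.
C = L / S² = 19 / 144 = 0.1319 ≈ 0.132.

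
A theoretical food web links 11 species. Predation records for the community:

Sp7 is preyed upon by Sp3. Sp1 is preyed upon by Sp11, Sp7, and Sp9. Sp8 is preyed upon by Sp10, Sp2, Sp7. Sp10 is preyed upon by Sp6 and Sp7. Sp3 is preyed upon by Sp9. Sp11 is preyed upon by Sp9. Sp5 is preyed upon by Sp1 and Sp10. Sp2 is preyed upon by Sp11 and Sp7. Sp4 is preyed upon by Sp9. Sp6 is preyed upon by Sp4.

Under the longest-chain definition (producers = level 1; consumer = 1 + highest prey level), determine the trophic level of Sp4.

Sp8 is a producer → level 1.
Sp10 eats Sp8 (level 1); other prey at levels: Sp5 1 → level 2.
Sp6 eats Sp10 → level 3.
Sp4 eats Sp6 → level 4.

Trophic level 4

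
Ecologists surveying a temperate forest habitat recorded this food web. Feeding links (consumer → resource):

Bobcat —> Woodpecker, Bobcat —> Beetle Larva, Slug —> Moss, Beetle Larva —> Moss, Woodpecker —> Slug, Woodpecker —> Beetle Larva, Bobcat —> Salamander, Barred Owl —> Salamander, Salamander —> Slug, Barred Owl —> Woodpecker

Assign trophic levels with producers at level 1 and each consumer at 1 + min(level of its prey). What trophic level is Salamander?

Moss is a producer → level 1.
Slug eats Moss → level 2.
Salamander eats Slug → level 3.
No prey of Salamander is below level 2, so 3 is the minimum.

Trophic level 3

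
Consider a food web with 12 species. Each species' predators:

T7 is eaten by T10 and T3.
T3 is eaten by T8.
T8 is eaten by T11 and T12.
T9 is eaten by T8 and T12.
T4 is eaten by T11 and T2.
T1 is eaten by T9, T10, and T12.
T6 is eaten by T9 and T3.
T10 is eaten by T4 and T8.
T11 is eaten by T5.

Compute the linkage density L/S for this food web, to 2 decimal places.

L/S = 1.42

There are L = 17 links among S = 12 species.
L/S = 17/12 = 1.4167 ≈ 1.42.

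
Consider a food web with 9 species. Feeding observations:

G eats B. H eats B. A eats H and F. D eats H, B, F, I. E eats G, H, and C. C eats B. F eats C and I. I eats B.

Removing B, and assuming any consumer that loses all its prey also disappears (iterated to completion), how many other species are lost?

Remove B.
Round 1: H (all prey gone), C (all prey gone), G (all prey gone), I (all prey gone) → extinct.
Round 2: F (all prey gone), E (all prey gone) → extinct.
Round 3: D (all prey gone), A (all prey gone) → extinct.
No further losses. Total secondary extinctions: 8.

8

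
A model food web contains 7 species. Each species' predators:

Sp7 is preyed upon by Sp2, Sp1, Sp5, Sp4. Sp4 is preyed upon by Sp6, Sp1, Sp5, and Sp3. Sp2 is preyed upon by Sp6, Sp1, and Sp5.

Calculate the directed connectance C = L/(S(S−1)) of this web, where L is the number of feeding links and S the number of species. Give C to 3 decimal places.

C = 0.262

The web has S = 7 species and L = 11 feeding links.
C = L / (S(S−1)) = 11 / 42 = 0.2619 ≈ 0.262.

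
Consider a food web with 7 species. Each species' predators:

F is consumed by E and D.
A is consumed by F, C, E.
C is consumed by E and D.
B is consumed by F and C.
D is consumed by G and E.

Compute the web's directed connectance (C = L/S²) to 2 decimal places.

C = 0.22

The web has S = 7 species and L = 11 feeding links.
C = L / S² = 11 / 49 = 0.2245 ≈ 0.22.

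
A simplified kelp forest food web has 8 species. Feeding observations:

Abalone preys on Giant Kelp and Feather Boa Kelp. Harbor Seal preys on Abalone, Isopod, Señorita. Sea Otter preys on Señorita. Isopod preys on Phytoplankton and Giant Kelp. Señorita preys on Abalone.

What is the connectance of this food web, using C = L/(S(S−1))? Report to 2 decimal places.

The web has S = 8 species and L = 9 feeding links.
C = L / (S(S−1)) = 9 / 56 = 0.1607 ≈ 0.16.

C = 0.16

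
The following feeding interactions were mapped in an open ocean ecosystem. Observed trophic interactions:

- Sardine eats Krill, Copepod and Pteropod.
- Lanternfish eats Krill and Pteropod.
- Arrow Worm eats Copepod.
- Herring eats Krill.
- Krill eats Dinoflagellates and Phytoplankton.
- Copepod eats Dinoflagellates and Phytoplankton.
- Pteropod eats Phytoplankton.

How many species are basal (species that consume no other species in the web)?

Basal species (no prey listed): Phytoplankton, Dinoflagellates.
Count: 2.

2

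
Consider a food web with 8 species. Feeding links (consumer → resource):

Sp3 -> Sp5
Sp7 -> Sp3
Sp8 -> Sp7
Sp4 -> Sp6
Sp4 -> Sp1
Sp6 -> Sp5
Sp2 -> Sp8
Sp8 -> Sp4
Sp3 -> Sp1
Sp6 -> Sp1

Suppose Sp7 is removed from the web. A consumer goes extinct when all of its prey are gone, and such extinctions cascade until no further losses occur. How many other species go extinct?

0

Remove Sp7.
Every predator of it retains at least one other prey: Sp8 still has Sp4.
No consumer loses all prey, so no secondary extinctions occur.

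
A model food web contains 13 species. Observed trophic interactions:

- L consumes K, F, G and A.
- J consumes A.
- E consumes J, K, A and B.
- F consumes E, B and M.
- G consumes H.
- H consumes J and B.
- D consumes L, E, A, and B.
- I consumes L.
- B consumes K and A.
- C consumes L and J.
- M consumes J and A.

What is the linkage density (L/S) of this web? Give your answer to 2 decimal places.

L/S = 2.00

There are L = 26 links among S = 13 species.
L/S = 26/13 = 2.0000 ≈ 2.00.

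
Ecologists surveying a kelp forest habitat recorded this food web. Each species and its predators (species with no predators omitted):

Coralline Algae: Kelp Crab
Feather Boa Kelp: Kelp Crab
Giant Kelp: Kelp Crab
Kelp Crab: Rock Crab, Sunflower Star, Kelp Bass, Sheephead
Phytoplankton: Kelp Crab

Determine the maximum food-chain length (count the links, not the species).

One longest chain: Coralline Algae → Kelp Crab → Rock Crab.
It has 3 species and 2 links.

2 links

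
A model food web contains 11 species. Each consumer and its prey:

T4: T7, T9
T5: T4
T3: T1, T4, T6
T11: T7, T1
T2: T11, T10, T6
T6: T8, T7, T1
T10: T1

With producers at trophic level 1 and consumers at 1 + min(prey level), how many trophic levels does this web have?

Producers (level 1): T8, T7, T9, T1.
Following each consumer down to its lowest-level prey: T7 → T11 → T2 (levels 1 through 3).
All prey of T2 (T11 2, T10 2, T6 2) are at level 2 or above, so T2 is at level 1 + 2 = 3.
Every consumer has at least one prey at level 2 or below, so none exceeds level 3.

3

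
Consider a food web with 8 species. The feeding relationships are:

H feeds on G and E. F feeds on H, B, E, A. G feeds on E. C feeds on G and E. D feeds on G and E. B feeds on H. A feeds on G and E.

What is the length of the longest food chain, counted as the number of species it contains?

One longest chain: E → G → H → B → F.
It has 5 species and 4 links.

5 species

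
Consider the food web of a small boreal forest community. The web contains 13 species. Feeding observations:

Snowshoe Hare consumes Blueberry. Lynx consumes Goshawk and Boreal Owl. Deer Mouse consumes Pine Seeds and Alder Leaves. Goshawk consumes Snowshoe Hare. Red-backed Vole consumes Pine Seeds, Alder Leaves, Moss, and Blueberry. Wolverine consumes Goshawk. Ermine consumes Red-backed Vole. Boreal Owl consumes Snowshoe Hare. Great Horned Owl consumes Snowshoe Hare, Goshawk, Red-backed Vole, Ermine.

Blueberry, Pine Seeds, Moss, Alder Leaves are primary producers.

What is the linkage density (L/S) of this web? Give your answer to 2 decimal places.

There are L = 17 links among S = 13 species.
L/S = 17/13 = 1.3077 ≈ 1.31.

L/S = 1.31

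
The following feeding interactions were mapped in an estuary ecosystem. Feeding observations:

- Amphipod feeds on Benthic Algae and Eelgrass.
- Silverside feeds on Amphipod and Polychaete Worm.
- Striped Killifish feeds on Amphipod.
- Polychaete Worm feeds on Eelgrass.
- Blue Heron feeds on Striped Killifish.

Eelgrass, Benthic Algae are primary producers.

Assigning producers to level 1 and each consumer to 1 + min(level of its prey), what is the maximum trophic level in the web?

4

Producers (level 1): Eelgrass, Benthic Algae.
Following each consumer down to its lowest-level prey: Eelgrass → Amphipod → Striped Killifish → Blue Heron (levels 1 through 4).
All prey of Blue Heron (Striped Killifish 3) are at level 3 or above, so Blue Heron is at level 1 + 3 = 4.
Every consumer has at least one prey at level 3 or below, so none exceeds level 4.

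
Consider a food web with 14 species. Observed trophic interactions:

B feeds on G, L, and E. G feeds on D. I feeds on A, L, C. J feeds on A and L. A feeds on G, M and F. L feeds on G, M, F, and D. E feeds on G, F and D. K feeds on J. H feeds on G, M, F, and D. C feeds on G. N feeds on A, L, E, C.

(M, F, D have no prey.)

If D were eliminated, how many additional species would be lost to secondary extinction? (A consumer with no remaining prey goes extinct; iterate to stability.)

2

Remove D.
Round 1: G (all prey gone) → extinct.
Round 2: C (all prey gone) → extinct.
No further losses. Total secondary extinctions: 2.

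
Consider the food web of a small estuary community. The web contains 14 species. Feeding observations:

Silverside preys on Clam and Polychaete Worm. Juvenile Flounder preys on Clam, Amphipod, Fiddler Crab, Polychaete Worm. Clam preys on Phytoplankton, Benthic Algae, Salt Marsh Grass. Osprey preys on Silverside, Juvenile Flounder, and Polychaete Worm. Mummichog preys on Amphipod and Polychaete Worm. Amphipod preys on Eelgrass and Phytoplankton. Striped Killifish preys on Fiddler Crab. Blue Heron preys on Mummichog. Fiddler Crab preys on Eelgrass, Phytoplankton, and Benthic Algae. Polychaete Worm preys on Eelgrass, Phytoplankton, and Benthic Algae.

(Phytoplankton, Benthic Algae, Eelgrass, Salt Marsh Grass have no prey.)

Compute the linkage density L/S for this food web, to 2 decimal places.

L/S = 1.71

There are L = 24 links among S = 14 species.
L/S = 24/14 = 1.7143 ≈ 1.71.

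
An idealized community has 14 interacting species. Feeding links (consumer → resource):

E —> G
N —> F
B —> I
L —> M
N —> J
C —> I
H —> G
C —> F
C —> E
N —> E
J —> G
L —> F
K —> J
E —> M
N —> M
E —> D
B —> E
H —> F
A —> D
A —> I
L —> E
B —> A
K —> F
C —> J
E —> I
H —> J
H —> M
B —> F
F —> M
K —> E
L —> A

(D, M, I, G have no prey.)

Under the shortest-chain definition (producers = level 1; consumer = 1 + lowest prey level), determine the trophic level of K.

Trophic level 3

M is a producer → level 1.
F eats M → level 2.
K eats F → level 3.
No prey of K is below level 2, so 3 is the minimum.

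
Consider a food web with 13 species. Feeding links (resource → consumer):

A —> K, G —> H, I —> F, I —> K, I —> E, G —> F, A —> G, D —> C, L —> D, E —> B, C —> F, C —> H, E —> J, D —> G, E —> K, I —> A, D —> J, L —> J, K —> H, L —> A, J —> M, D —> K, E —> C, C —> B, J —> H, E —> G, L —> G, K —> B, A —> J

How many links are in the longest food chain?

One longest chain: L → D → G → H.
It has 4 species and 3 links.

3 links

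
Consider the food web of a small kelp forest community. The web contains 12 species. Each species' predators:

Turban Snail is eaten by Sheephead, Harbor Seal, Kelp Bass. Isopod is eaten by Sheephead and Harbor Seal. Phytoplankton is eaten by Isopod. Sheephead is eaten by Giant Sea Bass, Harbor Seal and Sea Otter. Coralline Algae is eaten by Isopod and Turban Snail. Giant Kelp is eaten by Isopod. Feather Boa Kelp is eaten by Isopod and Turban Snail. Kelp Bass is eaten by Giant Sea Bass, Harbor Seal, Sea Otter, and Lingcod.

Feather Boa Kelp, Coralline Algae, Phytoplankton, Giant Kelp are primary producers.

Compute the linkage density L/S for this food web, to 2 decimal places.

L/S = 1.50

There are L = 18 links among S = 12 species.
L/S = 18/12 = 1.5000 ≈ 1.50.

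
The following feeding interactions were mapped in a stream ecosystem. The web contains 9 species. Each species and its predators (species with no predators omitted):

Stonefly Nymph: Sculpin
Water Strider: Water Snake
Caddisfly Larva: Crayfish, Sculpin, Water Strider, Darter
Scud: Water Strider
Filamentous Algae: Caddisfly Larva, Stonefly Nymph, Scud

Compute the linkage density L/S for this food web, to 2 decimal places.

There are L = 10 links among S = 9 species.
L/S = 10/9 = 1.1111 ≈ 1.11.

L/S = 1.11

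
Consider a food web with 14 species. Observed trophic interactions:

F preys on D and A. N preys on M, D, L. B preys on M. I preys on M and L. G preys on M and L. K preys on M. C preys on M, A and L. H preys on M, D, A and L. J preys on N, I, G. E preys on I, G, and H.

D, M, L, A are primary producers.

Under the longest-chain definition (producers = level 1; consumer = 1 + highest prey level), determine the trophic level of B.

Trophic level 2

M is a producer → level 1.
B eats M → level 2.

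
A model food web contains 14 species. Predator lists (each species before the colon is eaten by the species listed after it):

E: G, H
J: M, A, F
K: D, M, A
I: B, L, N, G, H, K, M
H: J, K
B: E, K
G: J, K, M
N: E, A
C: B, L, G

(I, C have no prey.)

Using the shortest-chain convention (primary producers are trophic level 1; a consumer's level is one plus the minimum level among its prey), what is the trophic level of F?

Trophic level 4

I is a producer → level 1.
G eats I → level 2.
J eats G → level 3.
F eats J → level 4.
No prey of F is below level 3, so 4 is the minimum.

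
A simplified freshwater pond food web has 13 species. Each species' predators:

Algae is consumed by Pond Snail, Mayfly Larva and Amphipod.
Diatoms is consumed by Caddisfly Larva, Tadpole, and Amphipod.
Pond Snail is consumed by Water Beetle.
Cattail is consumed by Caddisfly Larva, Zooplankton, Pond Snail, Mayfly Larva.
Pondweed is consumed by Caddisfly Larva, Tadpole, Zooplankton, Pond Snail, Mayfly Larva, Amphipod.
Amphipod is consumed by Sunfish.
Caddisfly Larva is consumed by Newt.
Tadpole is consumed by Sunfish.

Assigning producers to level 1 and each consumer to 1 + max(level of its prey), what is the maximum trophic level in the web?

3

Producers (level 1): Diatoms, Cattail, Pondweed, Algae.
Diatoms → Caddisfly Larva → Newt gives Newt level 3.
No species has a prey at level 3, so no species reaches level 4.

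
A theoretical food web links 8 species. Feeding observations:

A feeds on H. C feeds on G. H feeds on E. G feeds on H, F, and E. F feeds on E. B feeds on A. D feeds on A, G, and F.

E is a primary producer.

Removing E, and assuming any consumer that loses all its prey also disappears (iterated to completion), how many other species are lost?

7

Remove E.
Round 1: H (all prey gone), F (all prey gone) → extinct.
Round 2: A (all prey gone), G (all prey gone) → extinct.
Round 3: D (all prey gone), B (all prey gone), C (all prey gone) → extinct.
No further losses. Total secondary extinctions: 7.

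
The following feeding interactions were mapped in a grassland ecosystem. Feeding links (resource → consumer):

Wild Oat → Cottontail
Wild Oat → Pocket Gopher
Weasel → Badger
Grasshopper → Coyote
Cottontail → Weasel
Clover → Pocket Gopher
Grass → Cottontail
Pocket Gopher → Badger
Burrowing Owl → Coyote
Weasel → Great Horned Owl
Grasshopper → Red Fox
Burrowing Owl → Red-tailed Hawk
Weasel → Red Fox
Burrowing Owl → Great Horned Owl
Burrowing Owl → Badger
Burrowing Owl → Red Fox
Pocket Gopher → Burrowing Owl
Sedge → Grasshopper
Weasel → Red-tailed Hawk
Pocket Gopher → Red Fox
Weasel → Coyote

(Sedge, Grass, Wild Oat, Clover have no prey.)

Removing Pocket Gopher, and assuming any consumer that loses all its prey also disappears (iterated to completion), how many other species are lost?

Remove Pocket Gopher.
Round 1: Burrowing Owl (all prey gone) → extinct.
No further losses. Total secondary extinctions: 1.

1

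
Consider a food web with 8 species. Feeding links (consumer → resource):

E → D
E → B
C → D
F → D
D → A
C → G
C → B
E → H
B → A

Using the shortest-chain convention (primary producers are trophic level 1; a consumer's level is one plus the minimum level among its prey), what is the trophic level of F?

Trophic level 3

A is a producer → level 1.
D eats A → level 2.
F eats D → level 3.
No prey of F is below level 2, so 3 is the minimum.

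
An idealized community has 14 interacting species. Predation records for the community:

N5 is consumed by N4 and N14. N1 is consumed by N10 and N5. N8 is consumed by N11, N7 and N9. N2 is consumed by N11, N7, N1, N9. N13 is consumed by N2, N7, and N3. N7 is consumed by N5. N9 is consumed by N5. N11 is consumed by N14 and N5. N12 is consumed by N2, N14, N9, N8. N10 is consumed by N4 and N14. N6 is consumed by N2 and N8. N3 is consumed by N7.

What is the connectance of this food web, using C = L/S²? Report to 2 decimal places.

The web has S = 14 species and L = 27 feeding links.
C = L / S² = 27 / 196 = 0.1378 ≈ 0.14.

C = 0.14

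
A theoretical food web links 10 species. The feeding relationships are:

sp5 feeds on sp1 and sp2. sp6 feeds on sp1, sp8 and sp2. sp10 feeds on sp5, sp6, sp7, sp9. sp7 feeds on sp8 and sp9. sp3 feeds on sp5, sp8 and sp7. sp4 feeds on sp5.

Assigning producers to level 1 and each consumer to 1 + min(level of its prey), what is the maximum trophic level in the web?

3

Producers (level 1): sp1, sp9, sp2, sp8.
Following each consumer down to its lowest-level prey: sp1 → sp5 → sp4 (levels 1 through 3).
All prey of sp4 (sp5 2) are at level 2 or above, so sp4 is at level 1 + 2 = 3.
Every consumer has at least one prey at level 2 or below, so none exceeds level 3.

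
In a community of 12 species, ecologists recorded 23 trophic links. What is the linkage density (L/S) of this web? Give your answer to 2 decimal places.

There are L = 23 links among S = 12 species.
L/S = 23/12 = 1.9167 ≈ 1.92.

L/S = 1.92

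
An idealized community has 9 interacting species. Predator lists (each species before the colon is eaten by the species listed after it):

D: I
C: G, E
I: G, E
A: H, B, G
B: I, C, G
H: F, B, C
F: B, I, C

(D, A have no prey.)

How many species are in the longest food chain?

6 species

One longest chain: A → H → F → B → I → G.
It has 6 species and 5 links.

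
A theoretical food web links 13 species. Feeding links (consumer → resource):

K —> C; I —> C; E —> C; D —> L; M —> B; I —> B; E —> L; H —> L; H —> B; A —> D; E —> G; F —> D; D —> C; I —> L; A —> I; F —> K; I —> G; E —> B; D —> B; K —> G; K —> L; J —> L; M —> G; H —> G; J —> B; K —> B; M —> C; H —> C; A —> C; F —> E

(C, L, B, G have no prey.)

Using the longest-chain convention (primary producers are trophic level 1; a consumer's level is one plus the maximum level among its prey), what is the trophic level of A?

C is a producer → level 1.
I eats C (level 1); other prey at levels: L 1, B 1, G 1 → level 2.
A eats I (level 2); other prey at levels: C 1, D 2 → level 3.

Trophic level 3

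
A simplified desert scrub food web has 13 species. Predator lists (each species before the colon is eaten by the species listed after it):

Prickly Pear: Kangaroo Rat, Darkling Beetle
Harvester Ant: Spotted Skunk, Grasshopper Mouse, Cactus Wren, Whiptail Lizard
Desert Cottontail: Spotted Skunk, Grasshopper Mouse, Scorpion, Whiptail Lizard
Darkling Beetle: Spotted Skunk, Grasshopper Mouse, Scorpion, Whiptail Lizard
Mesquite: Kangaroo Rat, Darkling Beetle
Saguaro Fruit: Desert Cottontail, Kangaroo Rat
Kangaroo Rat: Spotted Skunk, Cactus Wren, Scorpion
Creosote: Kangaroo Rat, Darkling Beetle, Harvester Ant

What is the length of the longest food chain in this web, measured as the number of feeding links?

2 links

One longest chain: Saguaro Fruit → Desert Cottontail → Spotted Skunk.
It has 3 species and 2 links.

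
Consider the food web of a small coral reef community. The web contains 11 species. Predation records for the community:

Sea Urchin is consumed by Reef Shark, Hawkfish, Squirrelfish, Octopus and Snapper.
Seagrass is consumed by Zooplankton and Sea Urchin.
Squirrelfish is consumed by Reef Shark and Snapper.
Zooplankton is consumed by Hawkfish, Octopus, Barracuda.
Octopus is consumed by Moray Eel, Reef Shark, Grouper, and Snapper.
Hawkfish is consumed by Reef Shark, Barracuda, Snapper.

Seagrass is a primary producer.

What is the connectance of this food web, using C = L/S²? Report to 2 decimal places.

The web has S = 11 species and L = 19 feeding links.
C = L / S² = 19 / 121 = 0.1570 ≈ 0.16.

C = 0.16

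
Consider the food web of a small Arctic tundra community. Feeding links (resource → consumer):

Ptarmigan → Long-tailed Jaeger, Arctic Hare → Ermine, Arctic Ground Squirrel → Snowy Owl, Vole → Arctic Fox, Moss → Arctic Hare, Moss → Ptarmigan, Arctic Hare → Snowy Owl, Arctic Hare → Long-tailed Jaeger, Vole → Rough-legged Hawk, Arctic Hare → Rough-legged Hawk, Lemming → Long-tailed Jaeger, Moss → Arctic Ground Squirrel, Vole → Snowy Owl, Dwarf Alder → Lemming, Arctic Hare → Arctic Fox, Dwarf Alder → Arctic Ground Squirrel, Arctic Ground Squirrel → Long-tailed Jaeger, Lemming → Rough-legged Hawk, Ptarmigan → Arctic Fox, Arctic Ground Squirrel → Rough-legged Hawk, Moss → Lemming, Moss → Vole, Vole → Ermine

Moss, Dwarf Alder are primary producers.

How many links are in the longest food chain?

2 links

One longest chain: Moss → Vole → Arctic Fox.
It has 3 species and 2 links.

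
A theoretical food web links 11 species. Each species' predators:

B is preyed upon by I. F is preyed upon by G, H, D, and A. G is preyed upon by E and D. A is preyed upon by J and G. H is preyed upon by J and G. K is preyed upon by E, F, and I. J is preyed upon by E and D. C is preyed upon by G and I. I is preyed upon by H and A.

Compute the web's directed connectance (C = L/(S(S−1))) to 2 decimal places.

The web has S = 11 species and L = 20 feeding links.
C = L / (S(S−1)) = 20 / 110 = 0.1818 ≈ 0.18.

C = 0.18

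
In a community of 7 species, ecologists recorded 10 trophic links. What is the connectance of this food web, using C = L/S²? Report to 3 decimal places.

The web has S = 7 species and L = 10 feeding links.
C = L / S² = 10 / 49 = 0.2041 ≈ 0.204.

C = 0.204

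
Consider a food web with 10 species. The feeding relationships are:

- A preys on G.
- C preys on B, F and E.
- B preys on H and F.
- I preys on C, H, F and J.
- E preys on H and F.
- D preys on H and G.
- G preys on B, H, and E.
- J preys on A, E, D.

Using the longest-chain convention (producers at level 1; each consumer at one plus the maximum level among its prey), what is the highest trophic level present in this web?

6

Producers (level 1): H, F.
H → B → G → D → J → I gives I level 6.
No species has a prey at level 6, so no species reaches level 7.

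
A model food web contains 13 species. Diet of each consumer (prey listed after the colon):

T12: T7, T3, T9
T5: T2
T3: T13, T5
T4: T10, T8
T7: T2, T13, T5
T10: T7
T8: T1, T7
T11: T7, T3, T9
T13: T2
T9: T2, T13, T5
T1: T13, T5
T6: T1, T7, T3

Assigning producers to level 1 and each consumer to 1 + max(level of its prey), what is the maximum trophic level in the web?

5

Producers (level 1): T2.
T2 → T13 → T1 → T8 → T4 gives T4 level 5.
No species has a prey at level 5, so no species reaches level 6.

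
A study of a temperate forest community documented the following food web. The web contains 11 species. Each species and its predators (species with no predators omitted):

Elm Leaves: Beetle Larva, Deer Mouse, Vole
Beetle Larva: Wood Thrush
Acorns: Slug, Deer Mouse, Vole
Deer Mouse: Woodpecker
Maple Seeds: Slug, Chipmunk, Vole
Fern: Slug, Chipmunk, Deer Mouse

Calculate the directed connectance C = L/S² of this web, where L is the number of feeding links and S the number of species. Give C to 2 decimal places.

C = 0.12

The web has S = 11 species and L = 14 feeding links.
C = L / S² = 14 / 121 = 0.1157 ≈ 0.12.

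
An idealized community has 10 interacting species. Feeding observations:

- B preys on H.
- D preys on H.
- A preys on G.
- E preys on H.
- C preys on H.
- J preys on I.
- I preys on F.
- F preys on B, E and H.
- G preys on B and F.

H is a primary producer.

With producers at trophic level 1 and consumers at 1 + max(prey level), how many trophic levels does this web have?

5

Producers (level 1): H.
H → E → F → G → A gives A level 5.
No species has a prey at level 5, so no species reaches level 6.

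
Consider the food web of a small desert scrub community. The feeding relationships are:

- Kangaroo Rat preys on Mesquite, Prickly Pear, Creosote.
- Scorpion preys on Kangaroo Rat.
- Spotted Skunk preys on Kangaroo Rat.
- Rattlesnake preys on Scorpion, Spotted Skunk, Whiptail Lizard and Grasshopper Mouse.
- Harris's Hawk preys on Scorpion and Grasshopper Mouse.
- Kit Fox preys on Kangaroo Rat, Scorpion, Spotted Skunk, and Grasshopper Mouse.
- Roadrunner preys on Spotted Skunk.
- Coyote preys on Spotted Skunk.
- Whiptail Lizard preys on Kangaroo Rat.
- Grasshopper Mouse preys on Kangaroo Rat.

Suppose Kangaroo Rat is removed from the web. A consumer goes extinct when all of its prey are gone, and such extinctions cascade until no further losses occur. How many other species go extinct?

Remove Kangaroo Rat.
Round 1: Whiptail Lizard (all prey gone), Grasshopper Mouse (all prey gone), Spotted Skunk (all prey gone), Scorpion (all prey gone) → extinct.
Round 2: Coyote (all prey gone), Harris's Hawk (all prey gone), Kit Fox (all prey gone), Rattlesnake (all prey gone), Roadrunner (all prey gone) → extinct.
No further losses. Total secondary extinctions: 9.

9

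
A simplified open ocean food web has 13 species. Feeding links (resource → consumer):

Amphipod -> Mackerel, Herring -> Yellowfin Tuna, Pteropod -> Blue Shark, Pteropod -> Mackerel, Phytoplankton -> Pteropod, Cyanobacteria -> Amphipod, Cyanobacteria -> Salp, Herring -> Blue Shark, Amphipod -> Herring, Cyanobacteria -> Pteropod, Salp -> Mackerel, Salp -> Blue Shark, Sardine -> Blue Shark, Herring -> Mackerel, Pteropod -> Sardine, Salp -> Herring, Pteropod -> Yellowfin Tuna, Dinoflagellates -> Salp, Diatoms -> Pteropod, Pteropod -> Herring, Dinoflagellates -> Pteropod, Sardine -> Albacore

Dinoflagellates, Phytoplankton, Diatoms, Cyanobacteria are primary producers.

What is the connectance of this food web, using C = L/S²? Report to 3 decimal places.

C = 0.130

The web has S = 13 species and L = 22 feeding links.
C = L / S² = 22 / 169 = 0.1302 ≈ 0.130.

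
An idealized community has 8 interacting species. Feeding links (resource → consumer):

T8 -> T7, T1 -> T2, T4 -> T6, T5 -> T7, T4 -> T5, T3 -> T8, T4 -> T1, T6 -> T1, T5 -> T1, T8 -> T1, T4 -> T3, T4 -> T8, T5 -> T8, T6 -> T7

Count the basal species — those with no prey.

Basal species (no prey listed): T4.
Count: 1.

1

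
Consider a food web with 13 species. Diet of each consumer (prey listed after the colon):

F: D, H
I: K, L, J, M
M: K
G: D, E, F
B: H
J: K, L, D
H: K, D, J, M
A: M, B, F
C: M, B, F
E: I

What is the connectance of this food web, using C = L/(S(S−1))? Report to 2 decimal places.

The web has S = 13 species and L = 25 feeding links.
C = L / (S(S−1)) = 25 / 156 = 0.1603 ≈ 0.16.

C = 0.16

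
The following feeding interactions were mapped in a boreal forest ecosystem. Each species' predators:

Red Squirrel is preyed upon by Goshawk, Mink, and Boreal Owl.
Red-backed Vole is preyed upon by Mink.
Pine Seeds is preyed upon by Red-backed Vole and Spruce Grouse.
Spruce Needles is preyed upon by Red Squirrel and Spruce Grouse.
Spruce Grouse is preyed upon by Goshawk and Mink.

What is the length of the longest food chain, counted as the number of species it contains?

One longest chain: Spruce Needles → Red Squirrel → Mink.
It has 3 species and 2 links.

3 species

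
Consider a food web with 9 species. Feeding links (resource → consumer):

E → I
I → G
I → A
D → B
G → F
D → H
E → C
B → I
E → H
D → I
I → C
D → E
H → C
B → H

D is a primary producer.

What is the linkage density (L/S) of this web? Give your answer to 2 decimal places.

L/S = 1.56

There are L = 14 links among S = 9 species.
L/S = 14/9 = 1.5556 ≈ 1.56.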